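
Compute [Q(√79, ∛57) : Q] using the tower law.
[Q(√79, ∛57) : Q] = 6

Let L = Q(√79, ∛57). Since Q(√79) ⊂ L and [Q(√79):Q] = 2, the tower law gives 2 | [L:Q]. Likewise Q(∛57) ⊂ L with [Q(∛57):Q] = 3 (because 57 is not a perfect cube), so 3 | [L:Q]. As gcd(2,3) = 1, [L:Q] is divisible by 6. Conversely L is generated over Q by √79 and ∛57, so [L:Q] ≤ 2·3 = 6. Therefore [Q(√79, ∛57) : Q] = 6.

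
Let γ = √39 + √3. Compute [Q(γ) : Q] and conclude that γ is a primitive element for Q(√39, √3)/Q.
[Q(γ) : Q] = 4 (equivalently, Q(γ) = Q(√39, √3))

Obviously Q(γ) ⊆ Q(√39, √3), and [Q(√39, √3):Q] = 4 (since 39, 3 are distinct squarefree integers > 1 with 117 not a perfect square). To show equality we compute the minimal polynomial of γ. From γ = √39 + √3: γ^2 = 39 + 2√(117) + 3 = 42 + 2√(117), so γ^2 - 42 = 2√(117); squaring, (γ^2 - 42)^2 = 4·117, i.e. γ^4 - 84γ^2 + 1764 - 468 = 0, i.e. γ^4 - 84γ^2 + 1296 = 0. So γ is a root of x^4 - 84x^2 + 1296. This polynomial is irreducible over Q: it has no rational root (each ±√39 ± √3 is irrational), and any factorization into two quadratics over Q would force √(117) ∈ Q (pairing opposite roots) or √39, √3 ∈ Q (other pairings), all impossible. Hence [Q(γ):Q] = 4 = [Q(√39, √3):Q], so Q(γ) = Q(√39, √3).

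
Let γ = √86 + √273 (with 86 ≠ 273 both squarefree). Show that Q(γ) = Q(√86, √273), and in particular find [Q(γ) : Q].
[Q(γ) : Q] = 4 (equivalently, Q(γ) = Q(√86, √273))

Obviously Q(γ) ⊆ Q(√86, √273), and [Q(√86, √273):Q] = 4 (since 86, 273 are distinct squarefree integers > 1 with 23478 not a perfect square). To show equality we compute the minimal polynomial of γ. From γ = √86 + √273: γ^2 = 86 + 2√(23478) + 273 = 359 + 2√(23478), so γ^2 - 359 = 2√(23478); squaring, (γ^2 - 359)^2 = 4·23478, i.e. γ^4 - 718γ^2 + 128881 - 93912 = 0, i.e. γ^4 - 718γ^2 + 34969 = 0. So γ is a root of x^4 - 718x^2 + 34969. This polynomial is irreducible over Q: it has no rational root (each ±√86 ± √273 is irrational), and any factorization into two quadratics over Q would force √(23478) ∈ Q (pairing opposite roots) or √86, √273 ∈ Q (other pairings), all impossible. Hence [Q(γ):Q] = 4 = [Q(√86, √273):Q], so Q(γ) = Q(√86, √273).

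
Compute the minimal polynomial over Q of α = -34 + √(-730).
m_α(x) = x^2 + 68x + 1886

From α + 34 = √(-730), squaring gives (α + 34)^2 = -730, i.e. α^2 + 68α + 1156 = -730, so α^2 + 68α + 1886 = 0. The discriminant of x^2 + 68x + 1886 is (68)^2 - 4·(1886) = 4624 - 7544 = -2920, and 4·(-730) is not a perfect square in Q since -730 is squarefree and ≠ 1. Hence x^2 + 68x + 1886 is irreducible over Q and is the minimal polynomial of α.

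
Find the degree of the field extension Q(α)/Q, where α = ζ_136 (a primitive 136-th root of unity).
[Q(α):Q] = 64

The minimal polynomial of ζ_136 over Q is the 136-th cyclotomic polynomial Φ_136(x), which is irreducible over Q and has degree φ(136) = 64. Hence [Q(α):Q] = φ(136) = 64.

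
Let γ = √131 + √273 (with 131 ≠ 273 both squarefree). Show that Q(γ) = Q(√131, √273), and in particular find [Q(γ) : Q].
[Q(γ) : Q] = 4 (equivalently, Q(γ) = Q(√131, √273))

Obviously Q(γ) ⊆ Q(√131, √273), and [Q(√131, √273):Q] = 4 (since 131, 273 are distinct squarefree integers > 1 with 35763 not a perfect square). To show equality we compute the minimal polynomial of γ. From γ = √131 + √273: γ^2 = 131 + 2√(35763) + 273 = 404 + 2√(35763), so γ^2 - 404 = 2√(35763); squaring, (γ^2 - 404)^2 = 4·35763, i.e. γ^4 - 808γ^2 + 163216 - 143052 = 0, i.e. γ^4 - 808γ^2 + 20164 = 0. So γ is a root of x^4 - 808x^2 + 20164. This polynomial is irreducible over Q: it has no rational root (each ±√131 ± √273 is irrational), and any factorization into two quadratics over Q would force √(35763) ∈ Q (pairing opposite roots) or √131, √273 ∈ Q (other pairings), all impossible. Hence [Q(γ):Q] = 4 = [Q(√131, √273):Q], so Q(γ) = Q(√131, √273).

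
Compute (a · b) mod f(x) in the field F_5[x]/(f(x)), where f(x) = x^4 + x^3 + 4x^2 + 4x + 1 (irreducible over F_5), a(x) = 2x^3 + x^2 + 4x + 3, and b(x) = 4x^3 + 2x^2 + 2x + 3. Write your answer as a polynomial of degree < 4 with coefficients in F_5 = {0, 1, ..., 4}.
a · b ≡ x^3 + 4x^2 + 3x + 4 (mod f(x))

Multiply in F_5[x]: a(x)·b(x) = (2x^3 + x^2 + 4x + 3)·(4x^3 + 2x^2 + 2x + 3) = 3x^6 + 3x^5 + 2x^4 + 3x^3 + 2x^2 + 3x + 4. This has degree ≥ 4, so divide by f(x) over F_5: 3x^6 + 3x^5 + 2x^4 + 3x^3 + 2x^2 + 3x + 4 = (3x^2)·(x^4 + x^3 + 4x^2 + 4x + 1) + (x^3 + 4x^2 + 3x + 4). Hence a·b ≡ x^3 + 4x^2 + 3x + 4 (mod f). (F_5[x]/(f) is a field with 5^4 = 625 elements since f is irreducible of degree 4.)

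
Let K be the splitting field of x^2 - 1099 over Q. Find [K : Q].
[K : Q] = 2

f(x) = x^2 - 1099 factors as (x - √1099)(x + √1099). The splitting field is K = Q(√1099). Since 1099 is squarefree and > 1, it is not a perfect square, so x^2 - 1099 is irreducible over Q and [Q(√1099) : Q] = 2. Hence [K : Q] = 2.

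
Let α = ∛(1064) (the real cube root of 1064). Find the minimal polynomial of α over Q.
m_α(x) = x^3 - 1064

α satisfies α^3 = 1064, so x^3 - 1064 annihilates α. By the rational root test, a rational root p/q (in lowest terms) of x^3 - 1064 would satisfy p^3 = 1064 q^3, forcing q = 1 and p^3 = 1064; but 1064 is not a perfect cube, contradiction. A monic cubic over Q with no rational root is irreducible (any nontrivial factorization would include a linear factor). Hence x^3 - 1064 is the minimal polynomial of α, and in particular [Q(α):Q] = 3.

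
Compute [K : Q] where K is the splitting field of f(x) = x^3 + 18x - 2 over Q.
[K : Q] = 6

By the rational root test, any rational root of the monic integer polynomial f(x) = x^3 + 18x - 2 must be an integer dividing the constant term -2, i.e. one of ±{1, 2}. Evaluating: f(1) = 17, f(-1) = -21, f(2) = 42, f(-2) = -46; none is 0, so f has no rational root and is therefore irreducible over Q (a cubic with no linear factor over a field is irreducible). For an irreducible cubic, the Galois group is A_3 or S_3 according as the discriminant disc(f) = -4a^3 - 27b^2 = -4·(18)^3 - 27·(-2)^2 = -23436 is or is not a square in Q. Here disc(f) = -23436 is not a perfect square in Q, so the Galois group of f over Q is not contained in A_3 and must be all of S_3. The splitting field has degree |S_3| = 6 over Q, so [K : Q] = 6.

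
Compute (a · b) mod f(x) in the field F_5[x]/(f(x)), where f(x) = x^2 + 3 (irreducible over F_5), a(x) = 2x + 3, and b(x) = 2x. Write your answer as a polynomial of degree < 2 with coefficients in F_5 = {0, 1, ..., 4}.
a · b ≡ x + 3 (mod f(x))

Multiply in F_5[x]: a(x)·b(x) = (2x + 3)·(2x) = 4x^2 + x. This has degree ≥ 2, so divide by f(x) over F_5: 4x^2 + x = (4)·(x^2 + 3) + (x + 3). Hence a·b ≡ x + 3 (mod f). (F_5[x]/(f) is a field with 5^2 = 25 elements since f is irreducible of degree 2.)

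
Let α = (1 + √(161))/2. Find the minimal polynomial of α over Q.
m_α(x) = x^2 - x - 40

From 2α - 1 = √(161), squaring gives (2α - 1)^2 = 161, i.e. 4α^2 - 4α + 1 = 161, so α^2 - α + (1 - 161)/4 = 0. Since 161 ≡ 1 (mod 4), (1 - 161)/4 = -40 ∈ Z. The polynomial x^2 - x - 40 has discriminant 1 - 4·(-40) = 161, which is not a perfect square in Q (d = 161 is squarefree and ≠ 1), so x^2 - x - 40 is irreducible over Q. It is the minimal polynomial of α.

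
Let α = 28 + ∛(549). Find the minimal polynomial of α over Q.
m_α(x) = x^3 - 84x^2 + 2352x - 22501

Set β = α - 28 = ∛(549), so β^3 = 549. Then (α - 28)^3 - 549 = 0, i.e. α is a root of g(x) = (x - 28)^3 - 549 = x^3 - 84x^2 + 2352x - 22501. Since g(x) = h(x - 28) where h(x) = x^3 - 549, and h is irreducible over Q (because 549 is not a perfect cube, so h has no rational root, and a monic cubic with no rational root is irreducible), g is also irreducible (irreducibility is preserved under the substitution x → x - 28). Hence m_α(x) = x^3 - 84x^2 + 2352x - 22501.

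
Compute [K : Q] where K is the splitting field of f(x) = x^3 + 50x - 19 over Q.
[K : Q] = 6

By the rational root test, any rational root of the monic integer polynomial f(x) = x^3 + 50x - 19 must be an integer dividing the constant term -19, i.e. one of ±{1, 19}. Evaluating: f(1) = 32, f(-1) = -70, f(19) = 7790, f(-19) = -7828; none is 0, so f has no rational root and is therefore irreducible over Q (a cubic with no linear factor over a field is irreducible). For an irreducible cubic, the Galois group is A_3 or S_3 according as the discriminant disc(f) = -4a^3 - 27b^2 = -4·(50)^3 - 27·(-19)^2 = -509747 is or is not a square in Q. Here disc(f) = -509747 is not a perfect square in Q, so the Galois group of f over Q is not contained in A_3 and must be all of S_3. The splitting field has degree |S_3| = 6 over Q, so [K : Q] = 6.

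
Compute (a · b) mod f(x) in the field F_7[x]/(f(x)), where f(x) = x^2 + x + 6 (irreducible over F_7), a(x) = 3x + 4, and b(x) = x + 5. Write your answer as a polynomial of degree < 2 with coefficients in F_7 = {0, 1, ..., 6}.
a · b ≡ 2x + 2 (mod f(x))

Multiply in F_7[x]: a(x)·b(x) = (3x + 4)·(x + 5) = 3x^2 + 5x + 6. This has degree ≥ 2, so divide by f(x) over F_7: 3x^2 + 5x + 6 = (3)·(x^2 + x + 6) + (2x + 2). Hence a·b ≡ 2x + 2 (mod f). (F_7[x]/(f) is a field with 7^2 = 49 elements since f is irreducible of degree 2.)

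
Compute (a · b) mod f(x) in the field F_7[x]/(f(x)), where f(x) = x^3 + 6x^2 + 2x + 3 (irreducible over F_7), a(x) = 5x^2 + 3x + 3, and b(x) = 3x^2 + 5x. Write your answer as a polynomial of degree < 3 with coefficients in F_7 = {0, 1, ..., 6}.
a · b ≡ x^2 + 5x (mod f(x))

Multiply in F_7[x]: a(x)·b(x) = (5x^2 + 3x + 3)·(3x^2 + 5x) = x^4 + 6x^3 + 3x^2 + x. This has degree ≥ 3, so divide by f(x) over F_7: x^4 + 6x^3 + 3x^2 + x = (x)·(x^3 + 6x^2 + 2x + 3) + (x^2 + 5x). Hence a·b ≡ x^2 + 5x (mod f). (F_7[x]/(f) is a field with 7^3 = 343 elements since f is irreducible of degree 3.)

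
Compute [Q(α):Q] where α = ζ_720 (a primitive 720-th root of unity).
[Q(α):Q] = 192

The minimal polynomial of ζ_720 over Q is the 720-th cyclotomic polynomial Φ_720(x), which is irreducible over Q and has degree φ(720) = 192. Hence [Q(α):Q] = φ(720) = 192.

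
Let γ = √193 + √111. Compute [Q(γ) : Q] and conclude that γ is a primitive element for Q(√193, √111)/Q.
[Q(γ) : Q] = 4 (equivalently, Q(γ) = Q(√193, √111))

Obviously Q(γ) ⊆ Q(√193, √111), and [Q(√193, √111):Q] = 4 (since 193, 111 are distinct squarefree integers > 1 with 21423 not a perfect square). To show equality we compute the minimal polynomial of γ. From γ = √193 + √111: γ^2 = 193 + 2√(21423) + 111 = 304 + 2√(21423), so γ^2 - 304 = 2√(21423); squaring, (γ^2 - 304)^2 = 4·21423, i.e. γ^4 - 608γ^2 + 92416 - 85692 = 0, i.e. γ^4 - 608γ^2 + 6724 = 0. So γ is a root of x^4 - 608x^2 + 6724. This polynomial is irreducible over Q: it has no rational root (each ±√193 ± √111 is irrational), and any factorization into two quadratics over Q would force √(21423) ∈ Q (pairing opposite roots) or √193, √111 ∈ Q (other pairings), all impossible. Hence [Q(γ):Q] = 4 = [Q(√193, √111):Q], so Q(γ) = Q(√193, √111).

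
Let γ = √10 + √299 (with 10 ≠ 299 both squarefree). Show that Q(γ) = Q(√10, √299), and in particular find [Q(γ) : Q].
[Q(γ) : Q] = 4 (equivalently, Q(γ) = Q(√10, √299))

Obviously Q(γ) ⊆ Q(√10, √299), and [Q(√10, √299):Q] = 4 (since 10, 299 are distinct squarefree integers > 1 with 2990 not a perfect square). To show equality we compute the minimal polynomial of γ. From γ = √10 + √299: γ^2 = 10 + 2√(2990) + 299 = 309 + 2√(2990), so γ^2 - 309 = 2√(2990); squaring, (γ^2 - 309)^2 = 4·2990, i.e. γ^4 - 618γ^2 + 95481 - 11960 = 0, i.e. γ^4 - 618γ^2 + 83521 = 0. So γ is a root of x^4 - 618x^2 + 83521. This polynomial is irreducible over Q: it has no rational root (each ±√10 ± √299 is irrational), and any factorization into two quadratics over Q would force √(2990) ∈ Q (pairing opposite roots) or √10, √299 ∈ Q (other pairings), all impossible. Hence [Q(γ):Q] = 4 = [Q(√10, √299):Q], so Q(γ) = Q(√10, √299).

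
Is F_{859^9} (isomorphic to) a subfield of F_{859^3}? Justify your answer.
No: F_{859^9} is not a subfield of F_{859^3}

F_{p^m} embeds in F_{p^n} iff m | n. Here 9 ∤ 3 (since 3 = 0·9 + 3 with remainder 3 ≠ 0), so F_{859^9} is not a subfield of F_{859^3}. Equivalently: if it were, the tower law would give 9 = [F_{859^9}:F_859] dividing [F_{859^3}:F_859] = 3, contradiction.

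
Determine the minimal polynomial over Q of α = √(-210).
m_α(x) = x^2 + 210

α satisfies α^2 + 210 = 0, so x^2 + 210 annihilates α. Since d = -210 is squarefree and ≠ 1, it is not a perfect square in Q, so x^2 + 210 has no rational root and is therefore irreducible over Q (a degree-2 polynomial over a field is irreducible iff it has no root). Hence m_α(x) = x^2 + 210.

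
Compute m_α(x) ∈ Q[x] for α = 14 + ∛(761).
m_α(x) = x^3 - 42x^2 + 588x - 3505

Set β = α - 14 = ∛(761), so β^3 = 761. Then (α - 14)^3 - 761 = 0, i.e. α is a root of g(x) = (x - 14)^3 - 761 = x^3 - 42x^2 + 588x - 3505. Since g(x) = h(x - 14) where h(x) = x^3 - 761, and h is irreducible over Q (because 761 is not a perfect cube, so h has no rational root, and a monic cubic with no rational root is irreducible), g is also irreducible (irreducibility is preserved under the substitution x → x - 14). Hence m_α(x) = x^3 - 42x^2 + 588x - 3505.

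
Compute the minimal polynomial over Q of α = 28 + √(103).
m_α(x) = x^2 - 56x + 681

From α - 28 = √(103), squaring gives (α - 28)^2 = 103, i.e. α^2 - 56α + 784 = 103, so α^2 - 56α + 681 = 0. The discriminant of x^2 - 56x + 681 is (-56)^2 - 4·(681) = 3136 - 2724 = 412, and 4·(103) is not a perfect square in Q since 103 is squarefree and ≠ 1. Hence x^2 - 56x + 681 is irreducible over Q and is the minimal polynomial of α.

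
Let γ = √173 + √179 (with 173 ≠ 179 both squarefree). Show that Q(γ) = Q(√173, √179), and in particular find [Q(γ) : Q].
[Q(γ) : Q] = 4 (equivalently, Q(γ) = Q(√173, √179))

Obviously Q(γ) ⊆ Q(√173, √179), and [Q(√173, √179):Q] = 4 (since 173, 179 are distinct squarefree integers > 1 with 30967 not a perfect square). To show equality we compute the minimal polynomial of γ. From γ = √173 + √179: γ^2 = 173 + 2√(30967) + 179 = 352 + 2√(30967), so γ^2 - 352 = 2√(30967); squaring, (γ^2 - 352)^2 = 4·30967, i.e. γ^4 - 704γ^2 + 123904 - 123868 = 0, i.e. γ^4 - 704γ^2 + 36 = 0. So γ is a root of x^4 - 704x^2 + 36. This polynomial is irreducible over Q: it has no rational root (each ±√173 ± √179 is irrational), and any factorization into two quadratics over Q would force √(30967) ∈ Q (pairing opposite roots) or √173, √179 ∈ Q (other pairings), all impossible. Hence [Q(γ):Q] = 4 = [Q(√173, √179):Q], so Q(γ) = Q(√173, √179).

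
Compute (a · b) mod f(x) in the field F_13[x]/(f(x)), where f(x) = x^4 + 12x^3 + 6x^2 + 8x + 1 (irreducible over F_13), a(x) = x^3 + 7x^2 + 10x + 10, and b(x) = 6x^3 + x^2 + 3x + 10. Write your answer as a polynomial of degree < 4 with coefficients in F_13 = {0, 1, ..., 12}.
a · b ≡ 11x^3 + 7x^2 + 2x + 4 (mod f(x))

Multiply in F_13[x]: a(x)·b(x) = (x^3 + 7x^2 + 10x + 10)·(6x^3 + x^2 + 3x + 10) = 6x^6 + 4x^5 + 5x^4 + 10x^3 + 6x^2 + 9. This has degree ≥ 4, so divide by f(x) over F_13: 6x^6 + 4x^5 + 5x^4 + 10x^3 + 6x^2 + 9 = (6x^2 + 10x + 5)·(x^4 + 12x^3 + 6x^2 + 8x + 1) + (11x^3 + 7x^2 + 2x + 4). Hence a·b ≡ 11x^3 + 7x^2 + 2x + 4 (mod f). (F_13[x]/(f) is a field with 13^4 = 28561 elements since f is irreducible of degree 4.)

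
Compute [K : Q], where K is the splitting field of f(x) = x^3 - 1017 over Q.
[K : Q] = 6

The roots of x^3 - 1017 are ∛1017, ω∛1017, ω^2∛1017 where ω = e^(2πi/3) is a primitive cube root of unity, so K = Q(∛1017, ω). Now [Q(∛1017):Q] = 3 (since 1017 is not a perfect cube, x^3 - 1017 is irreducible) and [Q(ω):Q] = 2. Both 2 and 3 divide [K:Q], and [K:Q] ≤ 3·2 = 6, so [K:Q] = 6. (Equivalently: Q(∛1017) ⊂ R but ω ∉ R, so [K : Q(∛1017)] = 2.)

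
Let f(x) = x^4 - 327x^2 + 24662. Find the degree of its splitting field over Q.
[K : Q] = 4

Solving the quadratic in x^2: x^2 = (327 ± √(327^2 - 4·24662))/2 = (327 ± √8281)/2 = (327 ± 91)/2, giving x^2 = 209 or x^2 = 118. So f(x) = (x^2 - 209)(x^2 - 118) and the roots of f are ±√209, ±√118. Hence the splitting field is K = Q(√209, √118). Since 209 and 118 are distinct squarefree integers > 1, their product 24662 is not a perfect square, so √118 ∉ Q(√209). By the tower law [K:Q] = [Q(√209,√118):Q(√209)] · [Q(√209):Q] = 2 · 2 = 4.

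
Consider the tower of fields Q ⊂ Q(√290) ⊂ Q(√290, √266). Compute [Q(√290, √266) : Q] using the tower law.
[Q(√290, √266) : Q] = 4

[Q(√290):Q] = 2 (min poly x^2 - 290, irreducible since 290 is squarefree > 1). For the top step, suppose √266 ∈ Q(√290), say √266 = c + d√290 with c, d ∈ Q. Squaring: 266 = c^2 + 290d^2 + 2cd√290. Since √290 ∉ Q this forces 2cd = 0. If d = 0 then √266 = c ∈ Q, contradicting 266 squarefree > 1. If c = 0 then 266 = 290d^2, so 290·266 = (290d)^2 is a perfect square in Q — but 290·266 = 77140 is not a perfect square (since 290 and 266 are distinct squarefree integers). Contradiction. Hence √266 ∉ Q(√290), so x^2 - 266 stays irreducible over Q(√290) and [Q(√290, √266) : Q(√290)] = 2. By the tower law, [Q(√290, √266) : Q] = 2 · 2 = 4.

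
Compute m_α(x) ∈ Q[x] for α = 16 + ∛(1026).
m_α(x) = x^3 - 48x^2 + 768x - 5122

Set β = α - 16 = ∛(1026), so β^3 = 1026. Then (α - 16)^3 - 1026 = 0, i.e. α is a root of g(x) = (x - 16)^3 - 1026 = x^3 - 48x^2 + 768x - 5122. Since g(x) = h(x - 16) where h(x) = x^3 - 1026, and h is irreducible over Q (because 1026 is not a perfect cube, so h has no rational root, and a monic cubic with no rational root is irreducible), g is also irreducible (irreducibility is preserved under the substitution x → x - 16). Hence m_α(x) = x^3 - 48x^2 + 768x - 5122.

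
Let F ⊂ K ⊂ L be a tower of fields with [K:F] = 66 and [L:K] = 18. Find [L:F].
[L:F] = 1188

The tower law says that for any tower of field extensions F ⊂ K ⊂ L with finite degrees, [L:F] = [L:K] · [K:F]. Here this gives [L:F] = 18 · 66 = 1188.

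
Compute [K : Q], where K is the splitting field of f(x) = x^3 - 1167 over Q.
[K : Q] = 6

The roots of x^3 - 1167 are ∛1167, ω∛1167, ω^2∛1167 where ω = e^(2πi/3) is a primitive cube root of unity, so K = Q(∛1167, ω). Now [Q(∛1167):Q] = 3 (since 1167 is not a perfect cube, x^3 - 1167 is irreducible) and [Q(ω):Q] = 2. Both 2 and 3 divide [K:Q], and [K:Q] ≤ 3·2 = 6, so [K:Q] = 6. (Equivalently: Q(∛1167) ⊂ R but ω ∉ R, so [K : Q(∛1167)] = 2.)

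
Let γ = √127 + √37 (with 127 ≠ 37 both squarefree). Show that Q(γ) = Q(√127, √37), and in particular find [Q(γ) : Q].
[Q(γ) : Q] = 4 (equivalently, Q(γ) = Q(√127, √37))

Obviously Q(γ) ⊆ Q(√127, √37), and [Q(√127, √37):Q] = 4 (since 127, 37 are distinct squarefree integers > 1 with 4699 not a perfect square). To show equality we compute the minimal polynomial of γ. From γ = √127 + √37: γ^2 = 127 + 2√(4699) + 37 = 164 + 2√(4699), so γ^2 - 164 = 2√(4699); squaring, (γ^2 - 164)^2 = 4·4699, i.e. γ^4 - 328γ^2 + 26896 - 18796 = 0, i.e. γ^4 - 328γ^2 + 8100 = 0. So γ is a root of x^4 - 328x^2 + 8100. This polynomial is irreducible over Q: it has no rational root (each ±√127 ± √37 is irrational), and any factorization into two quadratics over Q would force √(4699) ∈ Q (pairing opposite roots) or √127, √37 ∈ Q (other pairings), all impossible. Hence [Q(γ):Q] = 4 = [Q(√127, √37):Q], so Q(γ) = Q(√127, √37).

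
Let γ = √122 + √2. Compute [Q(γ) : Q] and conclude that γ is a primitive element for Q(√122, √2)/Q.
[Q(γ) : Q] = 4 (equivalently, Q(γ) = Q(√122, √2))

Obviously Q(γ) ⊆ Q(√122, √2), and [Q(√122, √2):Q] = 4 (since 122, 2 are distinct squarefree integers > 1 with 244 not a perfect square). To show equality we compute the minimal polynomial of γ. From γ = √122 + √2: γ^2 = 122 + 2√(244) + 2 = 124 + 2√(244), so γ^2 - 124 = 2√(244); squaring, (γ^2 - 124)^2 = 4·244, i.e. γ^4 - 248γ^2 + 15376 - 976 = 0, i.e. γ^4 - 248γ^2 + 14400 = 0. So γ is a root of x^4 - 248x^2 + 14400. This polynomial is irreducible over Q: it has no rational root (each ±√122 ± √2 is irrational), and any factorization into two quadratics over Q would force √(244) ∈ Q (pairing opposite roots) or √122, √2 ∈ Q (other pairings), all impossible. Hence [Q(γ):Q] = 4 = [Q(√122, √2):Q], so Q(γ) = Q(√122, √2).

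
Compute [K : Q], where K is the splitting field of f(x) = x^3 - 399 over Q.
[K : Q] = 6

The roots of x^3 - 399 are ∛399, ω∛399, ω^2∛399 where ω = e^(2πi/3) is a primitive cube root of unity, so K = Q(∛399, ω). Now [Q(∛399):Q] = 3 (since 399 is not a perfect cube, x^3 - 399 is irreducible) and [Q(ω):Q] = 2. Both 2 and 3 divide [K:Q], and [K:Q] ≤ 3·2 = 6, so [K:Q] = 6. (Equivalently: Q(∛399) ⊂ R but ω ∉ R, so [K : Q(∛399)] = 2.)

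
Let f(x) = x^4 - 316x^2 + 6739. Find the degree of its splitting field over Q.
[K : Q] = 4

Solving the quadratic in x^2: x^2 = (316 ± √(316^2 - 4·6739))/2 = (316 ± √72900)/2 = (316 ± 270)/2, giving x^2 = 23 or x^2 = 293. So f(x) = (x^2 - 23)(x^2 - 293) and the roots of f are ±√23, ±√293. Hence the splitting field is K = Q(√23, √293). Since 23 and 293 are distinct squarefree integers > 1, their product 6739 is not a perfect square, so √293 ∉ Q(√23). By the tower law [K:Q] = [Q(√23,√293):Q(√23)] · [Q(√23):Q] = 2 · 2 = 4.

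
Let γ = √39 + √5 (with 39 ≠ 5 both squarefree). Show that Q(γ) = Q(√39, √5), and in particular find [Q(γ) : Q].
[Q(γ) : Q] = 4 (equivalently, Q(γ) = Q(√39, √5))

Obviously Q(γ) ⊆ Q(√39, √5), and [Q(√39, √5):Q] = 4 (since 39, 5 are distinct squarefree integers > 1 with 195 not a perfect square). To show equality we compute the minimal polynomial of γ. From γ = √39 + √5: γ^2 = 39 + 2√(195) + 5 = 44 + 2√(195), so γ^2 - 44 = 2√(195); squaring, (γ^2 - 44)^2 = 4·195, i.e. γ^4 - 88γ^2 + 1936 - 780 = 0, i.e. γ^4 - 88γ^2 + 1156 = 0. So γ is a root of x^4 - 88x^2 + 1156. This polynomial is irreducible over Q: it has no rational root (each ±√39 ± √5 is irrational), and any factorization into two quadratics over Q would force √(195) ∈ Q (pairing opposite roots) or √39, √5 ∈ Q (other pairings), all impossible. Hence [Q(γ):Q] = 4 = [Q(√39, √5):Q], so Q(γ) = Q(√39, √5).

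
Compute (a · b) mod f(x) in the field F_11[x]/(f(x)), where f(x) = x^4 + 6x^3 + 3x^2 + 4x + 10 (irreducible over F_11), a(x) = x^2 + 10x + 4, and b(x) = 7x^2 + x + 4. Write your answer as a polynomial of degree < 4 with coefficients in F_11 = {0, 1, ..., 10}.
a · b ≡ 7x^3 + 10x^2 + 5x + 1 (mod f(x))

Multiply in F_11[x]: a(x)·b(x) = (x^2 + 10x + 4)·(7x^2 + x + 4) = 7x^4 + 5x^3 + 9x^2 + 5. This has degree ≥ 4, so divide by f(x) over F_11: 7x^4 + 5x^3 + 9x^2 + 5 = (7)·(x^4 + 6x^3 + 3x^2 + 4x + 10) + (7x^3 + 10x^2 + 5x + 1). Hence a·b ≡ 7x^3 + 10x^2 + 5x + 1 (mod f). (F_11[x]/(f) is a field with 11^4 = 14641 elements since f is irreducible of degree 4.)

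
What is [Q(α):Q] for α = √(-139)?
[Q(α):Q] = 2

[Q(α):Q] equals the degree of the minimal polynomial of α. Here α^2 = -139 and x^2 + 139 is irreducible (d = -139 is squarefree, ≠ 1, hence not a square), so deg(m_α) = 2. Thus [Q(α):Q] = 2.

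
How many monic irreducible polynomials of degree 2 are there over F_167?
There are 13861 monic irreducible polynomials of degree 2 over F_167

Each element of F_{167^2} that lies in no proper subfield is a root of exactly one monic irreducible of degree 2 over F_167, and each such polynomial has 2 distinct roots in F_{167^2}. By Möbius inversion the count is N_167(2) = (1/2) Σ_{d|2} μ(2/d) · 167^d = (1/2)(μ(2)·167^1 + μ(1)·167^2) = 27722/2 = 13861.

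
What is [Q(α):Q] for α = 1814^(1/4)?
[Q(α):Q] = 4

α is a root of x^4 - 1814. By Eisenstein's criterion at the prime p = 2 (which divides the constant term 1814 but p^2 = 4 does not, since 1814 is squarefree), x^4 - 1814 is irreducible over Q. Hence [Q(α):Q] = 4.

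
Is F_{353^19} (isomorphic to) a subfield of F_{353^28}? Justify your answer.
No: F_{353^19} is not a subfield of F_{353^28}

F_{p^m} embeds in F_{p^n} iff m | n. Here 19 ∤ 28 (since 28 = 1·19 + 9 with remainder 9 ≠ 0), so F_{353^19} is not a subfield of F_{353^28}. Equivalently: if it were, the tower law would give 19 = [F_{353^19}:F_353] dividing [F_{353^28}:F_353] = 28, contradiction.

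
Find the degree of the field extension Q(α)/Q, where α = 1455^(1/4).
[Q(α):Q] = 4

α is a root of x^4 - 1455. By Eisenstein's criterion at the prime p = 3 (which divides the constant term 1455 but p^2 = 9 does not, since 1455 is squarefree), x^4 - 1455 is irreducible over Q. Hence [Q(α):Q] = 4.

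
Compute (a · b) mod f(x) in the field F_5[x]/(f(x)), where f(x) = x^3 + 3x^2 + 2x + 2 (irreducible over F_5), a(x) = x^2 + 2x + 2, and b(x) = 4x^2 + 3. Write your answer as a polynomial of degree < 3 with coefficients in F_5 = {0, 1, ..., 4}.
a · b ≡ x + 4 (mod f(x))

Multiply in F_5[x]: a(x)·b(x) = (x^2 + 2x + 2)·(4x^2 + 3) = 4x^4 + 3x^3 + x^2 + x + 1. This has degree ≥ 3, so divide by f(x) over F_5: 4x^4 + 3x^3 + x^2 + x + 1 = (4x + 1)·(x^3 + 3x^2 + 2x + 2) + (x + 4). Hence a·b ≡ x + 4 (mod f). (F_5[x]/(f) is a field with 5^3 = 125 elements since f is irreducible of degree 3.)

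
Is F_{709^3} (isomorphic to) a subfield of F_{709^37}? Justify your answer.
No: F_{709^3} is not a subfield of F_{709^37}

F_{p^m} embeds in F_{p^n} iff m | n. Here 3 ∤ 37 (since 37 = 12·3 + 1 with remainder 1 ≠ 0), so F_{709^3} is not a subfield of F_{709^37}. Equivalently: if it were, the tower law would give 3 = [F_{709^3}:F_709] dividing [F_{709^37}:F_709] = 37, contradiction.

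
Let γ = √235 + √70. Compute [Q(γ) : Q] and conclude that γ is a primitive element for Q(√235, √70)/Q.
[Q(γ) : Q] = 4 (equivalently, Q(γ) = Q(√235, √70))

Obviously Q(γ) ⊆ Q(√235, √70), and [Q(√235, √70):Q] = 4 (since 235, 70 are distinct squarefree integers > 1 with 16450 not a perfect square). To show equality we compute the minimal polynomial of γ. From γ = √235 + √70: γ^2 = 235 + 2√(16450) + 70 = 305 + 2√(16450), so γ^2 - 305 = 2√(16450); squaring, (γ^2 - 305)^2 = 4·16450, i.e. γ^4 - 610γ^2 + 93025 - 65800 = 0, i.e. γ^4 - 610γ^2 + 27225 = 0. So γ is a root of x^4 - 610x^2 + 27225. This polynomial is irreducible over Q: it has no rational root (each ±√235 ± √70 is irrational), and any factorization into two quadratics over Q would force √(16450) ∈ Q (pairing opposite roots) or √235, √70 ∈ Q (other pairings), all impossible. Hence [Q(γ):Q] = 4 = [Q(√235, √70):Q], so Q(γ) = Q(√235, √70).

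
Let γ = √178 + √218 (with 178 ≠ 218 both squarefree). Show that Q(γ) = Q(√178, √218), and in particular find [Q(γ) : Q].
[Q(γ) : Q] = 4 (equivalently, Q(γ) = Q(√178, √218))

Obviously Q(γ) ⊆ Q(√178, √218), and [Q(√178, √218):Q] = 4 (since 178, 218 are distinct squarefree integers > 1 with 38804 not a perfect square). To show equality we compute the minimal polynomial of γ. From γ = √178 + √218: γ^2 = 178 + 2√(38804) + 218 = 396 + 2√(38804), so γ^2 - 396 = 2√(38804); squaring, (γ^2 - 396)^2 = 4·38804, i.e. γ^4 - 792γ^2 + 156816 - 155216 = 0, i.e. γ^4 - 792γ^2 + 1600 = 0. So γ is a root of x^4 - 792x^2 + 1600. This polynomial is irreducible over Q: it has no rational root (each ±√178 ± √218 is irrational), and any factorization into two quadratics over Q would force √(38804) ∈ Q (pairing opposite roots) or √178, √218 ∈ Q (other pairings), all impossible. Hence [Q(γ):Q] = 4 = [Q(√178, √218):Q], so Q(γ) = Q(√178, √218).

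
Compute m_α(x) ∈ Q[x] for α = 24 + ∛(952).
m_α(x) = x^3 - 72x^2 + 1728x - 14776

Set β = α - 24 = ∛(952), so β^3 = 952. Then (α - 24)^3 - 952 = 0, i.e. α is a root of g(x) = (x - 24)^3 - 952 = x^3 - 72x^2 + 1728x - 14776. Since g(x) = h(x - 24) where h(x) = x^3 - 952, and h is irreducible over Q (because 952 is not a perfect cube, so h has no rational root, and a monic cubic with no rational root is irreducible), g is also irreducible (irreducibility is preserved under the substitution x → x - 24). Hence m_α(x) = x^3 - 72x^2 + 1728x - 14776.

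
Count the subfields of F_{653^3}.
F_{653^3} has 2 subfields

The subfields of F_{p^n} are exactly the fields F_{p^d} for d | n (each is the fixed field of the unique index-d subgroup of Gal(F_{p^n}/F_p) ≅ Z/nZ). The divisors of n = 3 are {1, 3}, giving 2 subfields: F_{653^1}, F_{653^3}.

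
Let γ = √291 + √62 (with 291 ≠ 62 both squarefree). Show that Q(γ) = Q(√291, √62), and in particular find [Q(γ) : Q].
[Q(γ) : Q] = 4 (equivalently, Q(γ) = Q(√291, √62))

Obviously Q(γ) ⊆ Q(√291, √62), and [Q(√291, √62):Q] = 4 (since 291, 62 are distinct squarefree integers > 1 with 18042 not a perfect square). To show equality we compute the minimal polynomial of γ. From γ = √291 + √62: γ^2 = 291 + 2√(18042) + 62 = 353 + 2√(18042), so γ^2 - 353 = 2√(18042); squaring, (γ^2 - 353)^2 = 4·18042, i.e. γ^4 - 706γ^2 + 124609 - 72168 = 0, i.e. γ^4 - 706γ^2 + 52441 = 0. So γ is a root of x^4 - 706x^2 + 52441. This polynomial is irreducible over Q: it has no rational root (each ±√291 ± √62 is irrational), and any factorization into two quadratics over Q would force √(18042) ∈ Q (pairing opposite roots) or √291, √62 ∈ Q (other pairings), all impossible. Hence [Q(γ):Q] = 4 = [Q(√291, √62):Q], so Q(γ) = Q(√291, √62).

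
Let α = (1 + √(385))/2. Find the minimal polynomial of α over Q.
m_α(x) = x^2 - x - 96

From 2α - 1 = √(385), squaring gives (2α - 1)^2 = 385, i.e. 4α^2 - 4α + 1 = 385, so α^2 - α + (1 - 385)/4 = 0. Since 385 ≡ 1 (mod 4), (1 - 385)/4 = -96 ∈ Z. The polynomial x^2 - x - 96 has discriminant 1 - 4·(-96) = 385, which is not a perfect square in Q (d = 385 is squarefree and ≠ 1), so x^2 - x - 96 is irreducible over Q. It is the minimal polynomial of α.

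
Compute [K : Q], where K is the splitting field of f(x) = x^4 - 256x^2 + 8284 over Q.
[K : Q] = 4

Solving the quadratic in x^2: x^2 = (256 ± √(256^2 - 4·8284))/2 = (256 ± √32400)/2 = (256 ± 180)/2, giving x^2 = 218 or x^2 = 38. So f(x) = (x^2 - 218)(x^2 - 38) and the roots of f are ±√218, ±√38. Hence the splitting field is K = Q(√218, √38). Since 218 and 38 are distinct squarefree integers > 1, their product 8284 is not a perfect square, so √38 ∉ Q(√218). By the tower law [K:Q] = [Q(√218,√38):Q(√218)] · [Q(√218):Q] = 2 · 2 = 4.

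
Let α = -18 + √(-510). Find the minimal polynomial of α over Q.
m_α(x) = x^2 + 36x + 834

From α + 18 = √(-510), squaring gives (α + 18)^2 = -510, i.e. α^2 + 36α + 324 = -510, so α^2 + 36α + 834 = 0. The discriminant of x^2 + 36x + 834 is (36)^2 - 4·(834) = 1296 - 3336 = -2040, and 4·(-510) is not a perfect square in Q since -510 is squarefree and ≠ 1. Hence x^2 + 36x + 834 is irreducible over Q and is the minimal polynomial of α.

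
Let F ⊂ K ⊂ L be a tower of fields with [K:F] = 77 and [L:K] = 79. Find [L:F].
[L:F] = 6083

The tower law says that for any tower of field extensions F ⊂ K ⊂ L with finite degrees, [L:F] = [L:K] · [K:F]. Here this gives [L:F] = 79 · 77 = 6083.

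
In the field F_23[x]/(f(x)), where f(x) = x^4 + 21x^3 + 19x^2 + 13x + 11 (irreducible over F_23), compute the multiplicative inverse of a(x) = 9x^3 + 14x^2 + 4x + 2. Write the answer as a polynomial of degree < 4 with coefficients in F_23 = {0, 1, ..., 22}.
a(x)^(-1) ≡ 12x^3 + 11x^2 + 3x + 2 (mod f(x))

Since f is irreducible over F_23, F_23[x]/(f) is a field and a(x) ≠ 0 has an inverse. Apply the extended Euclidean algorithm to f(x) and a(x) in F_23[x]: f(x) = (18x + 5)·a(x) + (15x^2 + 3x + 1);  a(x) = (19x + 14)·(15x^2 + 3x + 1) + (12x + 11);  (15x^2 + 3x + 1) = (7x + 13)·(12x + 11) + (19). The last nonzero remainder is the constant 19 = gcd(f, a) in F_23. Back-substituting through the division chain expresses 19 = s(x)·a(x) + t(x)·f(x) with s(x) ≡ 21x^3 + 2x^2 + 11x + 15 (mod f), so (21x^3 + 2x^2 + 11x + 15)·a(x) ≡ 19 (mod f). Multiplying by 19^(-1) ≡ 17 in F_23 gives a(x)^(-1) ≡ 17·(21x^3 + 2x^2 + 11x + 15) ≡ 12x^3 + 11x^2 + 3x + 2 (mod f). Check: (9x^3 + 14x^2 + 4x + 2)·(12x^3 + 11x^2 + 3x + 2) = 16x^6 + 14x^5 + 22x^4 + 13x^3 + 16x^2 + 14x + 4 ≡ 1 (mod x^4 + 21x^3 + 19x^2 + 13x + 11).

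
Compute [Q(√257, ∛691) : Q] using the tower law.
[Q(√257, ∛691) : Q] = 6

Let L = Q(√257, ∛691). Since Q(√257) ⊂ L and [Q(√257):Q] = 2, the tower law gives 2 | [L:Q]. Likewise Q(∛691) ⊂ L with [Q(∛691):Q] = 3 (because 691 is not a perfect cube), so 3 | [L:Q]. As gcd(2,3) = 1, [L:Q] is divisible by 6. Conversely L is generated over Q by √257 and ∛691, so [L:Q] ≤ 2·3 = 6. Therefore [Q(√257, ∛691) : Q] = 6.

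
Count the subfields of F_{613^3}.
F_{613^3} has 2 subfields

The subfields of F_{p^n} are exactly the fields F_{p^d} for d | n (each is the fixed field of the unique index-d subgroup of Gal(F_{p^n}/F_p) ≅ Z/nZ). The divisors of n = 3 are {1, 3}, giving 2 subfields: F_{613^1}, F_{613^3}.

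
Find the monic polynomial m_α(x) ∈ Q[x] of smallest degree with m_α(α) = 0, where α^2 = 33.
m_α(x) = x^2 - 33

α satisfies α^2 - 33 = 0, so x^2 - 33 annihilates α. Since d = 33 is squarefree and ≠ 1, it is not a perfect square in Q, so x^2 - 33 has no rational root and is therefore irreducible over Q (a degree-2 polynomial over a field is irreducible iff it has no root). Hence m_α(x) = x^2 - 33.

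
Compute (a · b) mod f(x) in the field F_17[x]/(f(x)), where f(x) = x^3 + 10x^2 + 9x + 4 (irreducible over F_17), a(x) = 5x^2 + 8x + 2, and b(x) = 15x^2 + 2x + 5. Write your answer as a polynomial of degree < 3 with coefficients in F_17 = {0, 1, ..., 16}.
a · b ≡ 3x^2 + 3x + 8 (mod f(x))

Multiply in F_17[x]: a(x)·b(x) = (5x^2 + 8x + 2)·(15x^2 + 2x + 5) = 7x^4 + 11x^3 + 3x^2 + 10x + 10. This has degree ≥ 3, so divide by f(x) over F_17: 7x^4 + 11x^3 + 3x^2 + 10x + 10 = (7x + 9)·(x^3 + 10x^2 + 9x + 4) + (3x^2 + 3x + 8). Hence a·b ≡ 3x^2 + 3x + 8 (mod f). (F_17[x]/(f) is a field with 17^3 = 4913 elements since f is irreducible of degree 3.)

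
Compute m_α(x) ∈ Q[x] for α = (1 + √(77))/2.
m_α(x) = x^2 - x - 19

From 2α - 1 = √(77), squaring gives (2α - 1)^2 = 77, i.e. 4α^2 - 4α + 1 = 77, so α^2 - α + (1 - 77)/4 = 0. Since 77 ≡ 1 (mod 4), (1 - 77)/4 = -19 ∈ Z. The polynomial x^2 - x - 19 has discriminant 1 - 4·(-19) = 77, which is not a perfect square in Q (d = 77 is squarefree and ≠ 1), so x^2 - x - 19 is irreducible over Q. It is the minimal polynomial of α.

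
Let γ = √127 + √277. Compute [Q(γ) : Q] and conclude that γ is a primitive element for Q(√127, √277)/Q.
[Q(γ) : Q] = 4 (equivalently, Q(γ) = Q(√127, √277))

Obviously Q(γ) ⊆ Q(√127, √277), and [Q(√127, √277):Q] = 4 (since 127, 277 are distinct squarefree integers > 1 with 35179 not a perfect square). To show equality we compute the minimal polynomial of γ. From γ = √127 + √277: γ^2 = 127 + 2√(35179) + 277 = 404 + 2√(35179), so γ^2 - 404 = 2√(35179); squaring, (γ^2 - 404)^2 = 4·35179, i.e. γ^4 - 808γ^2 + 163216 - 140716 = 0, i.e. γ^4 - 808γ^2 + 22500 = 0. So γ is a root of x^4 - 808x^2 + 22500. This polynomial is irreducible over Q: it has no rational root (each ±√127 ± √277 is irrational), and any factorization into two quadratics over Q would force √(35179) ∈ Q (pairing opposite roots) or √127, √277 ∈ Q (other pairings), all impossible. Hence [Q(γ):Q] = 4 = [Q(√127, √277):Q], so Q(γ) = Q(√127, √277).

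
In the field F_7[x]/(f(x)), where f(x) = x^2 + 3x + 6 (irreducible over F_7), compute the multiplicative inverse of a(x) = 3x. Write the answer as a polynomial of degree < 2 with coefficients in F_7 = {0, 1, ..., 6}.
a(x)^(-1) ≡ 5x + 1 (mod f(x))

Since f is irreducible over F_7, F_7[x]/(f) is a field and a(x) ≠ 0 has an inverse. Apply the extended Euclidean algorithm to f(x) and a(x) in F_7[x]: f(x) = (5x + 1)·a(x) + (6). The last nonzero remainder is the constant 6 = gcd(f, a) in F_7. Back-substituting through the division chain expresses 6 = s(x)·a(x) + t(x)·f(x) with s(x) ≡ 2x + 6 (mod f), so (2x + 6)·a(x) ≡ 6 (mod f). Multiplying by 6^(-1) ≡ 6 in F_7 gives a(x)^(-1) ≡ 6·(2x + 6) ≡ 5x + 1 (mod f). Check: (3x)·(5x + 1) = x^2 + 3x ≡ 1 (mod x^2 + 3x + 6).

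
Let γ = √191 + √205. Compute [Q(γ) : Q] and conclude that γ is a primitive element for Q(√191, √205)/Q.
[Q(γ) : Q] = 4 (equivalently, Q(γ) = Q(√191, √205))

Obviously Q(γ) ⊆ Q(√191, √205), and [Q(√191, √205):Q] = 4 (since 191, 205 are distinct squarefree integers > 1 with 39155 not a perfect square). To show equality we compute the minimal polynomial of γ. From γ = √191 + √205: γ^2 = 191 + 2√(39155) + 205 = 396 + 2√(39155), so γ^2 - 396 = 2√(39155); squaring, (γ^2 - 396)^2 = 4·39155, i.e. γ^4 - 792γ^2 + 156816 - 156620 = 0, i.e. γ^4 - 792γ^2 + 196 = 0. So γ is a root of x^4 - 792x^2 + 196. This polynomial is irreducible over Q: it has no rational root (each ±√191 ± √205 is irrational), and any factorization into two quadratics over Q would force √(39155) ∈ Q (pairing opposite roots) or √191, √205 ∈ Q (other pairings), all impossible. Hence [Q(γ):Q] = 4 = [Q(√191, √205):Q], so Q(γ) = Q(√191, √205).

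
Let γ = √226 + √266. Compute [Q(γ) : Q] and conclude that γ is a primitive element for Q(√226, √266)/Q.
[Q(γ) : Q] = 4 (equivalently, Q(γ) = Q(√226, √266))

Obviously Q(γ) ⊆ Q(√226, √266), and [Q(√226, √266):Q] = 4 (since 226, 266 are distinct squarefree integers > 1 with 60116 not a perfect square). To show equality we compute the minimal polynomial of γ. From γ = √226 + √266: γ^2 = 226 + 2√(60116) + 266 = 492 + 2√(60116), so γ^2 - 492 = 2√(60116); squaring, (γ^2 - 492)^2 = 4·60116, i.e. γ^4 - 984γ^2 + 242064 - 240464 = 0, i.e. γ^4 - 984γ^2 + 1600 = 0. So γ is a root of x^4 - 984x^2 + 1600. This polynomial is irreducible over Q: it has no rational root (each ±√226 ± √266 is irrational), and any factorization into two quadratics over Q would force √(60116) ∈ Q (pairing opposite roots) or √226, √266 ∈ Q (other pairings), all impossible. Hence [Q(γ):Q] = 4 = [Q(√226, √266):Q], so Q(γ) = Q(√226, √266).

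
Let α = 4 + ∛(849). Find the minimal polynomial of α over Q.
m_α(x) = x^3 - 12x^2 + 48x - 913

Set β = α - 4 = ∛(849), so β^3 = 849. Then (α - 4)^3 - 849 = 0, i.e. α is a root of g(x) = (x - 4)^3 - 849 = x^3 - 12x^2 + 48x - 913. Since g(x) = h(x - 4) where h(x) = x^3 - 849, and h is irreducible over Q (because 849 is not a perfect cube, so h has no rational root, and a monic cubic with no rational root is irreducible), g is also irreducible (irreducibility is preserved under the substitution x → x - 4). Hence m_α(x) = x^3 - 12x^2 + 48x - 913.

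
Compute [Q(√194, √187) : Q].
[Q(√194, √187) : Q] = 4

[Q(√194):Q] = 2 (min poly x^2 - 194, irreducible since 194 is squarefree > 1). For the top step, suppose √187 ∈ Q(√194), say √187 = c + d√194 with c, d ∈ Q. Squaring: 187 = c^2 + 194d^2 + 2cd√194. Since √194 ∉ Q this forces 2cd = 0. If d = 0 then √187 = c ∈ Q, contradicting 187 squarefree > 1. If c = 0 then 187 = 194d^2, so 194·187 = (194d)^2 is a perfect square in Q — but 194·187 = 36278 is not a perfect square (since 194 and 187 are distinct squarefree integers). Contradiction. Hence √187 ∉ Q(√194), so x^2 - 187 stays irreducible over Q(√194) and [Q(√194, √187) : Q(√194)] = 2. By the tower law, [Q(√194, √187) : Q] = 2 · 2 = 4.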